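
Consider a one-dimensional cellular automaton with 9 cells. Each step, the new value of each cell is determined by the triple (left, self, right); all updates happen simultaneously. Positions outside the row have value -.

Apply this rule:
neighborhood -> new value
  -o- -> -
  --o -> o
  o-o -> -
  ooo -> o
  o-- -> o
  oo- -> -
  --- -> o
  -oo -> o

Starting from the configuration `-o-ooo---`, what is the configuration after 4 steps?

oo--oo---

step 1: o--oo-ooo
step 2: -ooo--oo-
step 3: ooo-ooo-o
step 4: oo--oo---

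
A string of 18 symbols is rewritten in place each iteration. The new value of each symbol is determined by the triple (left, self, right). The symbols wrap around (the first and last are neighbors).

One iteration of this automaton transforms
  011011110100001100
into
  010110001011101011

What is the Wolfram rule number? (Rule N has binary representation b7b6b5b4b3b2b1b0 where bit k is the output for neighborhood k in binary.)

57

position 5: 111 → 0  (bit 7 = 0)
position 2: 110 → 0  (bit 6 = 0)
position 3: 101 → 1  (bit 5 = 1)
position 10: 100 → 1  (bit 4 = 1)
position 1: 011 → 1  (bit 3 = 1)
position 9: 010 → 0  (bit 2 = 0)
position 0: 001 → 0  (bit 1 = 0)
position 11: 000 → 1  (bit 0 = 1)
bits b7..b0 = 00111001 = 57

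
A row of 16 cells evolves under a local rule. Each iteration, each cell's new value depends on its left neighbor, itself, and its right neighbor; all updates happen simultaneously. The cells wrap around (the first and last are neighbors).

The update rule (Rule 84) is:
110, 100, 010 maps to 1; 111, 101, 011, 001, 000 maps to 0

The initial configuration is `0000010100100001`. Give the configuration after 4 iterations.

0011001001100110

1000010110110001
1100010010011000
0110011011001100
0011001001100110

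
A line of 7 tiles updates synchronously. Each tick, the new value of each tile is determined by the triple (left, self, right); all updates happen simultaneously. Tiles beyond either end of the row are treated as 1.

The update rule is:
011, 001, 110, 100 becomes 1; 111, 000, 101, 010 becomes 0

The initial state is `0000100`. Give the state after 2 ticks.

1001011
1110010

1110010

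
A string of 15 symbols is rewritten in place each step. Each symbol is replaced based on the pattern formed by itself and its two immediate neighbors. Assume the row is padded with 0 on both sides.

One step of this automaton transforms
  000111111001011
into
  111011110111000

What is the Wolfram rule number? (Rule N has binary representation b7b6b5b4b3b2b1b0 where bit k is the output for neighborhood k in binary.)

position 4: 111 → 1  (bit 7 = 1)
position 8: 110 → 0  (bit 6 = 0)
position 12: 101 → 0  (bit 5 = 0)
position 9: 100 → 1  (bit 4 = 1)
position 3: 011 → 0  (bit 3 = 0)
position 11: 010 → 1  (bit 2 = 1)
position 2: 001 → 1  (bit 1 = 1)
position 0: 000 → 1  (bit 0 = 1)
bits b7..b0 = 10010111 = 151

151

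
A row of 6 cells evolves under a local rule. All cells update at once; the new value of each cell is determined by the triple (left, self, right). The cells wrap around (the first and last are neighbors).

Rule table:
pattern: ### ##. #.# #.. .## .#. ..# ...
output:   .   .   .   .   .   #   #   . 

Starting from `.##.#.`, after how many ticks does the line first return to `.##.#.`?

6

#...#.
#..##.
#.#...
#.#..#
..#.#.
.##.#.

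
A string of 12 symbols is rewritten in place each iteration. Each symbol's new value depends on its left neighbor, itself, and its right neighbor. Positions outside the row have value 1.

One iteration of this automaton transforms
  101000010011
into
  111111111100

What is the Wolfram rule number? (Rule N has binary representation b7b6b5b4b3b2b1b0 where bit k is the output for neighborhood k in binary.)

119

position 11: 111 → 0  (bit 7 = 0)
position 0: 110 → 1  (bit 6 = 1)
position 1: 101 → 1  (bit 5 = 1)
position 3: 100 → 1  (bit 4 = 1)
position 10: 011 → 0  (bit 3 = 0)
position 2: 010 → 1  (bit 2 = 1)
position 6: 001 → 1  (bit 1 = 1)
position 4: 000 → 1  (bit 0 = 1)
bits b7..b0 = 01110111 = 119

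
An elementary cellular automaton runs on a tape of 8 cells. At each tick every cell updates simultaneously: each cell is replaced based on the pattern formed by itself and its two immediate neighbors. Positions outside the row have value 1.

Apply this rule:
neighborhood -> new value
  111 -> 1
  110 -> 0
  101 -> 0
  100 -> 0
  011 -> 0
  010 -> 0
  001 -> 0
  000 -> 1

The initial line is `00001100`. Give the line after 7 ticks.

tick 1: 01100000
tick 2: 00001110
tick 3: 01100100
tick 4: 00000000
tick 5: 01111110
tick 6: 00111100
tick 7: 00011000

00011000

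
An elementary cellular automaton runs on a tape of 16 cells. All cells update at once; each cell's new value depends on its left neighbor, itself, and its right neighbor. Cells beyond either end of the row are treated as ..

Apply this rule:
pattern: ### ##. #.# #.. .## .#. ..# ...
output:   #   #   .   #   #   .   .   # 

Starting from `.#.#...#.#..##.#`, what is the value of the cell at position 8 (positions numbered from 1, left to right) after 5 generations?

#

generation 1: ....##....#.##..
generation 2: ###.#####...####
generation 3: ###.#######.####
generation 4: ###.#######.####  (fixed point — unchanged through generation 5)
position 8 holds #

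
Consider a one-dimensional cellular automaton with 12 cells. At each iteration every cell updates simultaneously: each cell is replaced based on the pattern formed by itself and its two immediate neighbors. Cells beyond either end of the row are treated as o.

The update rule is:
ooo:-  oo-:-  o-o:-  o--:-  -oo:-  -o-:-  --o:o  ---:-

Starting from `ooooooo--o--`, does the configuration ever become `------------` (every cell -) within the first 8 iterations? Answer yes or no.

iteration 1: --------o--o
iteration 2: -------o--o-
iteration 3: ------o--o--
iteration 4: -----o--o--o
iteration 5: ----o--o--o-
iteration 6: ---o--o--o--
iteration 7: --o--o--o--o
iteration 8: -o--o--o--o-
iteration 8 is -o--o--o--o-, still not uniform -

no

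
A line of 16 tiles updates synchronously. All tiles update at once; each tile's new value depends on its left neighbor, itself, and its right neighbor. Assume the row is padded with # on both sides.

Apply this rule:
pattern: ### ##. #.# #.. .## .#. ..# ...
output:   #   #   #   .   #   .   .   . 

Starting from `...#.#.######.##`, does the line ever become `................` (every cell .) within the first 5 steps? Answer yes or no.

step 1: ....#.##########
step 2: .....###########
step 3: .....###########  (fixed point — unchanged through step 5)
step 5 is .....###########, still not uniform .

no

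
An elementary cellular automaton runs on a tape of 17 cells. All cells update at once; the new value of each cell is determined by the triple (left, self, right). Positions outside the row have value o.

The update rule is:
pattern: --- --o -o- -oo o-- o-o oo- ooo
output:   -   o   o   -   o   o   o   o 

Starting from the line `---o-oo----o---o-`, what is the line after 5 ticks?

ooooo-ooo-ooo-ooo

tick 1: o-ooo-oo--ooo-ooo
tick 2: oo-ooo-ooo-ooo-oo
tick 3: ooo-ooo-ooo-ooo-o
tick 4: oooo-ooo-ooo-ooo-
tick 5: ooooo-ooo-ooo-ooo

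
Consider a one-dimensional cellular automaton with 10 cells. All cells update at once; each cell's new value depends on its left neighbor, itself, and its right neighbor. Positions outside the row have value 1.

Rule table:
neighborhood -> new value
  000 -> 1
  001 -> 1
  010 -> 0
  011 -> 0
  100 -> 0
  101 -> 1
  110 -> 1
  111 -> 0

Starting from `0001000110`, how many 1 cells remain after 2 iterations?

5

0110011011
1010101100
count of 1: 5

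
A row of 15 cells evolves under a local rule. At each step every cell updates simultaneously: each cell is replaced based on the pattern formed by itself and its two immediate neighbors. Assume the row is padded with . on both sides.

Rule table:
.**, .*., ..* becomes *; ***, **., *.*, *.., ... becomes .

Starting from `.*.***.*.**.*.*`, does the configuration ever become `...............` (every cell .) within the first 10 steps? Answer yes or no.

**.*...*.*..*.*
*..*..**.*.**.*
*.**.**..*.*..*
*.*..*..**.*.**
*.*.**.**..*.*.
*.*.*..*..**.*.
*.*.*.**.**..*.
*.*.*.*..*..**.
*.*.*.*.**.**..
*.*.*.*.*..*...
step 10 is *.*.*.*.*..*..., still not uniform .

no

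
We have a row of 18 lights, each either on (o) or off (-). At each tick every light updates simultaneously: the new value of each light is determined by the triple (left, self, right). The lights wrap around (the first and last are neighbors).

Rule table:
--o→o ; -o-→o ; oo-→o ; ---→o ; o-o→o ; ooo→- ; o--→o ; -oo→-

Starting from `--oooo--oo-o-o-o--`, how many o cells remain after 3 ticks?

14

oo---ooo-ooooooooo
-oooo--oo---------
o---ooo-oooooooooo
count of o: 14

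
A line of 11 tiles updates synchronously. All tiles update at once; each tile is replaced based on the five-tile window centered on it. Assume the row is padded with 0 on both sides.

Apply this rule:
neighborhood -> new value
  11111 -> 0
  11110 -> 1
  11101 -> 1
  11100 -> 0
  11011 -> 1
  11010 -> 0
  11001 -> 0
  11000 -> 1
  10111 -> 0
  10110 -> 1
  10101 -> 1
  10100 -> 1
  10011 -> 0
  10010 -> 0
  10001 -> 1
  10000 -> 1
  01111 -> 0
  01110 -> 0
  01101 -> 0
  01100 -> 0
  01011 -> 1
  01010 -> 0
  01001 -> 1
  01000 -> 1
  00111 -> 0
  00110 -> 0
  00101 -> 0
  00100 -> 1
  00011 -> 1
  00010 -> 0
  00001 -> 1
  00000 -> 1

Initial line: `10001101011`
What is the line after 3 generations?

10010001101

11110001110
00101110001
10010001101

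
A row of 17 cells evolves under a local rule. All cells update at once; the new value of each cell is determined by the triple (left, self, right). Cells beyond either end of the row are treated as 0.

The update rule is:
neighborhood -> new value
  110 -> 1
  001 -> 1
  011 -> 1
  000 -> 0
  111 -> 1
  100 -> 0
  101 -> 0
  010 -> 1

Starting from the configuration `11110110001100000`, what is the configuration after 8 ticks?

11110110011100000
11110110111100000
11110110111100000  (fixed point — unchanged through tick 8)

11110110111100000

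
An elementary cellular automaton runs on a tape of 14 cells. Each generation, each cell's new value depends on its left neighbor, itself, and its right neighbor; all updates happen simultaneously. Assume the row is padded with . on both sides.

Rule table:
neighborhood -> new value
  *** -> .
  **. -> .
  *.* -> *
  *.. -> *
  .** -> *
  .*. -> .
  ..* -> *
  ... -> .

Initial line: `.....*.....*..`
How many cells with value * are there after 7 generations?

....*.*...*.*.
...*.*.*.*.*.*
..*.*.*.*.*.*.
.*.*.*.*.*.*.*
*.*.*.*.*.*.*.
.*.*.*.*.*.*.*  (repeats generation 4; period 2)
generation 7: *.*.*.*.*.*.*.
count of *: 7

7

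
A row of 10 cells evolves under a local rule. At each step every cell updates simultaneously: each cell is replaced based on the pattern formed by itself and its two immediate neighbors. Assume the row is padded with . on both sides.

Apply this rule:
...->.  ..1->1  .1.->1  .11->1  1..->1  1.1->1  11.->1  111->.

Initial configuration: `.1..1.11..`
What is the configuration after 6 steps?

111111111.
1.......11
11.....111
111...11.1
1.11.11111
111111...1

111111...1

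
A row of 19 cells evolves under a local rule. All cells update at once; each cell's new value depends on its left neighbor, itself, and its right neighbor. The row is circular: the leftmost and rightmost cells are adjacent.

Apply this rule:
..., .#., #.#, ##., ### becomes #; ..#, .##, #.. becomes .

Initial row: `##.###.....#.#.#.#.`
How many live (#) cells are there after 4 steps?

15

.##.##.###.########
#.##.##.###.#######
##.##.##.###.######
###.##.##.###.#####
count of #: 15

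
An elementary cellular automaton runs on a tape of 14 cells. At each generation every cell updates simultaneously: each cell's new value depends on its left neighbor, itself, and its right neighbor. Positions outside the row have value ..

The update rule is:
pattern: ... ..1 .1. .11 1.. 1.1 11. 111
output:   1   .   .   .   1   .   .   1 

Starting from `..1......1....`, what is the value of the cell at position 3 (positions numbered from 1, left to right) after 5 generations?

1..11111..1111
.1..111.1..11.
..1..1...1...1
1..1..11..11..
.1..1...1...11
position 3 holds .

.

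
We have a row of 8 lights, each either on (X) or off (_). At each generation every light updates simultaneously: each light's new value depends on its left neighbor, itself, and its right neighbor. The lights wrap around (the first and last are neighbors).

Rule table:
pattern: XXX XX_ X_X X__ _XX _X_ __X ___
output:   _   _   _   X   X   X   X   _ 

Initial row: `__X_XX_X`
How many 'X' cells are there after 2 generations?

XXX_X__X
____XXXX
count of X: 4

4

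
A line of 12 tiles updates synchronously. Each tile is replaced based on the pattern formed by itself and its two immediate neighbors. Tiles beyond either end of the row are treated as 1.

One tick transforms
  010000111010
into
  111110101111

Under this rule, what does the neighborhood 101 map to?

At position 0 the neighborhood is 101; the next row has 1 there.

1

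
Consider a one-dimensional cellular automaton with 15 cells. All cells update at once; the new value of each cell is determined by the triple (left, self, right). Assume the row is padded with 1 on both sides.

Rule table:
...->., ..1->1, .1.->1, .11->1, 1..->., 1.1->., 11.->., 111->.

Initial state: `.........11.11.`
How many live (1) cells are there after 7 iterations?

........11..1..
.......11..11.1
......11..11..1
.....11..11..11
....11..11..11.
...11..11..11..
..11..11..11..1
count of 1: 7

7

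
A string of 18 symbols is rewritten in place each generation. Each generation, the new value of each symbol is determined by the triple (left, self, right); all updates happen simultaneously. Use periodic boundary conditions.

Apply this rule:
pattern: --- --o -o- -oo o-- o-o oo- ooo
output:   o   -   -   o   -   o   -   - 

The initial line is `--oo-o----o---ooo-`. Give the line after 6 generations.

o-o---o--ooooooooo

o-o-o--oo---o-o---
-o-o---o--o--o--o-
--o--o------------
o------ooooooooooo
--oooo-o----------
o-o---o--ooooooooo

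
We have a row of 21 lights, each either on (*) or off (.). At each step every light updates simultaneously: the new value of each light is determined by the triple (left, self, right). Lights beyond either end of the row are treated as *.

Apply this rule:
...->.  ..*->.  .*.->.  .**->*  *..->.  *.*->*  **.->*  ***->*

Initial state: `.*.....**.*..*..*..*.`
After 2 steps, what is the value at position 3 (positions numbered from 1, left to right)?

.

step 1: *......***..........*
step 2: *......***..........*
position 3 holds .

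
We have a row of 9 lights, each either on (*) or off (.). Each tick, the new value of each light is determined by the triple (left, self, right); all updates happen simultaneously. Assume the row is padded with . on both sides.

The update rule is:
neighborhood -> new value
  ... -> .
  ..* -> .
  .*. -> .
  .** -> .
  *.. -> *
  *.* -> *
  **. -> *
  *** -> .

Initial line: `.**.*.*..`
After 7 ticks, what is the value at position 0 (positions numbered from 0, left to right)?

tick 1: ..**.*.*.
tick 2: ...**.*.*
tick 3: ....**.*.
tick 4: .....**.*
tick 5: ......**.
tick 6: .......**
tick 7: ........*
position 0 holds .

.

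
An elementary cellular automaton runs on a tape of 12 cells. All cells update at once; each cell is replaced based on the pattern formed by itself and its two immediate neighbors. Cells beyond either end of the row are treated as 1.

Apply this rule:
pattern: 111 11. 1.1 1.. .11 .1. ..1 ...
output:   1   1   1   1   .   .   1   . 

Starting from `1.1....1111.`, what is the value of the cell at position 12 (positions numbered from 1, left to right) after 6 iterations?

iteration 1: 11.1..1.1111
iteration 2: 111.11.1.111
iteration 3: 1111.11.1.11
iteration 4: 11111.11.1.1
iteration 5: 111111.11.1.
iteration 6: 1111111.11.1
position 12 holds 1

1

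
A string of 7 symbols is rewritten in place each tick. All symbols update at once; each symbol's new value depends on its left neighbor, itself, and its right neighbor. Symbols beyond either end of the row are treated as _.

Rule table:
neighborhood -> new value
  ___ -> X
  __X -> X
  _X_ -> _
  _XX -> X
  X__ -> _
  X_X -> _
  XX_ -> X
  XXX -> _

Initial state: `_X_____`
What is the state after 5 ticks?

__X__XX

tick 1: X__XXXX
tick 2: __XX__X
tick 3: XXXX_X_
tick 4: X__X___
tick 5: __X__XX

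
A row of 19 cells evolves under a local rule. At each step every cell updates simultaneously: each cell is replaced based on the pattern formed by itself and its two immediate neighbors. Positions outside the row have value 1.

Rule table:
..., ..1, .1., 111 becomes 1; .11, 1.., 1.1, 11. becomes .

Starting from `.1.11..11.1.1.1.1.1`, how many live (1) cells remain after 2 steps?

12

step 1: .1....1...1.1.1.1..
step 2: .1.1111.111.1.1.1.1
count of 1: 12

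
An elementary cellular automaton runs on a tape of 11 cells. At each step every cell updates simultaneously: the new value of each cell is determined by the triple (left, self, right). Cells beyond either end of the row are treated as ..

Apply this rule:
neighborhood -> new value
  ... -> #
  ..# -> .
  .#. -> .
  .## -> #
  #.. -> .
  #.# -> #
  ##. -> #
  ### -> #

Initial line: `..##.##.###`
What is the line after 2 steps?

.##########

#.#########
.##########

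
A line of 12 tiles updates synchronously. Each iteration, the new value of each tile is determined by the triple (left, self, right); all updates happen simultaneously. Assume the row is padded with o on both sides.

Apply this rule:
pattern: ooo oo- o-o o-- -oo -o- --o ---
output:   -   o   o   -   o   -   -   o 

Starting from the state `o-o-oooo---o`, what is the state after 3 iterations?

oo-oo--o-o-o
-oooo---o-oo
oo--o-o--oo-

oo--o-o--oo-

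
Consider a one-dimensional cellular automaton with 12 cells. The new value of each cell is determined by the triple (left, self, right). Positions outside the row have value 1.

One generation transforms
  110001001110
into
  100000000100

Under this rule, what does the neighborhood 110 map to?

0

At position 1 the neighborhood is 110; the next row has 0 there.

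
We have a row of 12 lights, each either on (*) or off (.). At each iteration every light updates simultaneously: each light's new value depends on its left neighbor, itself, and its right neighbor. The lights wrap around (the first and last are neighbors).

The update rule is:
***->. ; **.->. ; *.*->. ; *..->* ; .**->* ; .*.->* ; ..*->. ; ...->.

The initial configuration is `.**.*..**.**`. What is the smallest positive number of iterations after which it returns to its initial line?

.*..**.*..*.
.**.*..**.**

2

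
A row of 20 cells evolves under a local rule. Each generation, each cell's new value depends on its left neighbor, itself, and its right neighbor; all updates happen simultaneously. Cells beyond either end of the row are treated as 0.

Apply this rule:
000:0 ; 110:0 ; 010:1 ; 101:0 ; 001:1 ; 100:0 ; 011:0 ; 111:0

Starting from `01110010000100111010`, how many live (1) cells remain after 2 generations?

10000110001101000010
10001000010001000110
count of 1: 6

6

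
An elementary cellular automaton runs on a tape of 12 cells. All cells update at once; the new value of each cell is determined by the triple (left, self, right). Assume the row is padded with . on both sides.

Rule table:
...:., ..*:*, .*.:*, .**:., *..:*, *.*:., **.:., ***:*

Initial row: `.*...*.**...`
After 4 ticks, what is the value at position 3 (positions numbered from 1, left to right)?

.

tick 1: ***.**...*..
tick 2: .*....*.***.
tick 3: ***..**..*.*
tick 4: .*.**..***.*
position 3 holds .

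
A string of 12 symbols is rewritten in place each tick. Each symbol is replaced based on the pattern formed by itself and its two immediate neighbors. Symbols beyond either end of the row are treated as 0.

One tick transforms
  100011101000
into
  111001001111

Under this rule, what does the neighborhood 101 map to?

0

At position 7 the neighborhood is 101; the next row has 0 there.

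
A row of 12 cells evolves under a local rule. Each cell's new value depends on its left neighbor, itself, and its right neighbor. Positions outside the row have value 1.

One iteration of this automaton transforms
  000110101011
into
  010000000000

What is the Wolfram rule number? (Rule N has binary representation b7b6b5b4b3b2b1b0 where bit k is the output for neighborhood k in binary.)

position 11: 111 → 0  (bit 7 = 0)
position 4: 110 → 0  (bit 6 = 0)
position 5: 101 → 0  (bit 5 = 0)
position 0: 100 → 0  (bit 4 = 0)
position 3: 011 → 0  (bit 3 = 0)
position 6: 010 → 0  (bit 2 = 0)
position 2: 001 → 0  (bit 1 = 0)
position 1: 000 → 1  (bit 0 = 1)
bits b7..b0 = 00000001 = 1

1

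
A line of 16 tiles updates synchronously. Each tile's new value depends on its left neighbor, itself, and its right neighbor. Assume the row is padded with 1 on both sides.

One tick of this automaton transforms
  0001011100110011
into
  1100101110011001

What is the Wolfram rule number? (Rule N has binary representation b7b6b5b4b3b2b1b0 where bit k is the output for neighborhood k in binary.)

241

position 6: 111 → 1  (bit 7 = 1)
position 7: 110 → 1  (bit 6 = 1)
position 4: 101 → 1  (bit 5 = 1)
position 0: 100 → 1  (bit 4 = 1)
position 5: 011 → 0  (bit 3 = 0)
position 3: 010 → 0  (bit 2 = 0)
position 2: 001 → 0  (bit 1 = 0)
position 1: 000 → 1  (bit 0 = 1)
bits b7..b0 = 11110001 = 241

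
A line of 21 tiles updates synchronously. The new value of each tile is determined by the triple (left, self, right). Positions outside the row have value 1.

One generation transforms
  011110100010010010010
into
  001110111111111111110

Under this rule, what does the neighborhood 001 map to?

At position 9 the neighborhood is 001; the next row has 1 there.

1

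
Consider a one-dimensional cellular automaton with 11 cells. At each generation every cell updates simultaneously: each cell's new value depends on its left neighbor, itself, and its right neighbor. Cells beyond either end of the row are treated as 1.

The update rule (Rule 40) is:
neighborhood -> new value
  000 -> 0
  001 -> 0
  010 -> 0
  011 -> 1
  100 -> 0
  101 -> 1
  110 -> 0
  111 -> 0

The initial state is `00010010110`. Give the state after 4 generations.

00000001101
00000001011
00000000110
00000000101

00000000101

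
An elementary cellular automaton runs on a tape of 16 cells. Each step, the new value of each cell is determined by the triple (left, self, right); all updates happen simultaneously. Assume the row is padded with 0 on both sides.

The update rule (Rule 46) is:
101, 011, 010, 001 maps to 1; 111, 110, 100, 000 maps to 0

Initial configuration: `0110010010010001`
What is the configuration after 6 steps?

1011011001100000

1100110110110011
1001101101100110
1011011011001100
1110110110011000
1001101100110000
1011011001100000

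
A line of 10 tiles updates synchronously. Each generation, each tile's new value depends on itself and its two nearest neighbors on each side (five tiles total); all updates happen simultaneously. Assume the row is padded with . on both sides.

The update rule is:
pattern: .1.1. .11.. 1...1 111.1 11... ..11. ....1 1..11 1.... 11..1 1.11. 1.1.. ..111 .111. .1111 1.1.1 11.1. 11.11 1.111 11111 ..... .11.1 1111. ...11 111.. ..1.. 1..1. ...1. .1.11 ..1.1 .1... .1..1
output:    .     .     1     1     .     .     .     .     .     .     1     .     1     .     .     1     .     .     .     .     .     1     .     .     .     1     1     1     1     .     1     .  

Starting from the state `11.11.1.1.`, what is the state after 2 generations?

1.111...11

.1.11.1..1
1.111...11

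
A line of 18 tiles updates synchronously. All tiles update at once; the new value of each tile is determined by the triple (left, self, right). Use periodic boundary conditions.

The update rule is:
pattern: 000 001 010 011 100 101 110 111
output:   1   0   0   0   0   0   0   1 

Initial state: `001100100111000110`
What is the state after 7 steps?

step 1: 100000000010010000
step 2: 001111111000000110
step 3: 100111110011110000
step 4: 000011100001100110
step 5: 111001001100000000
step 6: 010000000001111110
step 7: 000111111100111100

000111111100111100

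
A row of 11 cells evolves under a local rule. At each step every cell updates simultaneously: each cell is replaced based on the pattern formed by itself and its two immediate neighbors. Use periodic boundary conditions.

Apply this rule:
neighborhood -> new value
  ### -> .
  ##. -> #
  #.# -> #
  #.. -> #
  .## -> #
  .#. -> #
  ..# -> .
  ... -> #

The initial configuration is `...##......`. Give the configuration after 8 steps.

.#....#####

##.########
.###.......
.#.########
####......#
...######.#
##.#....###
.######.#..
.#....#####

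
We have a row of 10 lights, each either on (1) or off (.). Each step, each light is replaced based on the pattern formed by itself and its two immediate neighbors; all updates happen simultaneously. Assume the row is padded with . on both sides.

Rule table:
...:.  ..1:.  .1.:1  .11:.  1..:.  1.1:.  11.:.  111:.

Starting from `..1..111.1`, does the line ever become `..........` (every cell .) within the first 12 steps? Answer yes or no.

no

step 1: ..1......1
step 2: ..1......1  (fixed point — unchanged through step 12)
step 12 is ..1......1, still not uniform .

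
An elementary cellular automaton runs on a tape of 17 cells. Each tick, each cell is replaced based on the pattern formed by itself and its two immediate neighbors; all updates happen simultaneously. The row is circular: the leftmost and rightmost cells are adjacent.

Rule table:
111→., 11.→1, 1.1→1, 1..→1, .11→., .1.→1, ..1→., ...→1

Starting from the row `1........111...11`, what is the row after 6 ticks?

11111111...111...
.......111...111.
111111...111...11
.....111...111...
1111...111...1111
...111...111.....

...111...111.....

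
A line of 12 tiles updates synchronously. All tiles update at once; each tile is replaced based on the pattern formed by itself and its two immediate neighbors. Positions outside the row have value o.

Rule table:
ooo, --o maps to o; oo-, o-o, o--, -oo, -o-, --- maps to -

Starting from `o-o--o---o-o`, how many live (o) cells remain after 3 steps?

3

----o---o---
---o---o---o
--o---o---o-
count of o: 3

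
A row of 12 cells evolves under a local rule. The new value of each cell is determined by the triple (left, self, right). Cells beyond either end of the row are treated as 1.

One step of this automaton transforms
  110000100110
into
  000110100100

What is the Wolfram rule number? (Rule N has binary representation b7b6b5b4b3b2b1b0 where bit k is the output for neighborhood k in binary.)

13

position 0: 111 → 0  (bit 7 = 0)
position 1: 110 → 0  (bit 6 = 0)
position 11: 101 → 0  (bit 5 = 0)
position 2: 100 → 0  (bit 4 = 0)
position 9: 011 → 1  (bit 3 = 1)
position 6: 010 → 1  (bit 2 = 1)
position 5: 001 → 0  (bit 1 = 0)
position 3: 000 → 1  (bit 0 = 1)
bits b7..b0 = 00001101 = 13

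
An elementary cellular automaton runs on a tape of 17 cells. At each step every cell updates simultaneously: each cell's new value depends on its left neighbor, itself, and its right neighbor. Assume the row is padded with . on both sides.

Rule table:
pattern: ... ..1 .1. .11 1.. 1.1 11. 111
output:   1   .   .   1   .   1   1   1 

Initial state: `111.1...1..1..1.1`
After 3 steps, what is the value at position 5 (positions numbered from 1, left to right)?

1111..1........1.
1111....111111...
1111.11.111111.11
position 5 holds .

.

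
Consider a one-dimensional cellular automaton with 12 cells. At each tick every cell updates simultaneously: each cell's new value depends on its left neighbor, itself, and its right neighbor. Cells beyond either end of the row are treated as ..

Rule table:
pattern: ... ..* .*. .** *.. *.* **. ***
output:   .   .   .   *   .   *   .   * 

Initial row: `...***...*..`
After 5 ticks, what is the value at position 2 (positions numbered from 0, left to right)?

...**.......
...*........
............
............  (fixed point — unchanged through tick 5)
position 2 holds .

.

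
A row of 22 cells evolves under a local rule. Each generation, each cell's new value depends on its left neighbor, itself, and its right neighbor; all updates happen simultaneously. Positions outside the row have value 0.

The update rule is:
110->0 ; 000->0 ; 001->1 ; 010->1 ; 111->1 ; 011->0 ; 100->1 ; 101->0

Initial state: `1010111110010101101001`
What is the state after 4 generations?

1111110000110110101011

1010011101110100001111
1011101000100110010110
1001001101111001110001
1111110000110110101011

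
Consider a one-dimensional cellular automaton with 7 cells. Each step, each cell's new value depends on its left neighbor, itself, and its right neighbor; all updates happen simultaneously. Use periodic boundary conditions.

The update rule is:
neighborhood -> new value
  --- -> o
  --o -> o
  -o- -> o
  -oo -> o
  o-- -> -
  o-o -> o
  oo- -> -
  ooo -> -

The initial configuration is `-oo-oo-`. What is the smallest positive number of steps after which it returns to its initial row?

oo-oo--
o-oo--o
-oo--oo
oo--oo-
o--oo-o
--oo-oo
-oo-oo-

7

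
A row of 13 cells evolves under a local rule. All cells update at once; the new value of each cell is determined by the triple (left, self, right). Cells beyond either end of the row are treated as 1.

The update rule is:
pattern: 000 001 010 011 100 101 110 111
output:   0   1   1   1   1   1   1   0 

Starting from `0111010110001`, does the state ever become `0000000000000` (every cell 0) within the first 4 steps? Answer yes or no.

no

1101111111011
0111000001110
1101100011011
0111110111110
step 4 is 0111110111110, still not uniform 0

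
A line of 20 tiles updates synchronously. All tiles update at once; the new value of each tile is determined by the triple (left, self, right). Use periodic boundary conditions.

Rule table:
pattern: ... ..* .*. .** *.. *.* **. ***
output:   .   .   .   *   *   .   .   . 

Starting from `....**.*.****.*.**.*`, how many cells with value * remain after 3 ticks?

tick 1: *...*....*......*...
tick 2: .*...*....*......*..
tick 3: ..*...*....*......*.
count of *: 4

4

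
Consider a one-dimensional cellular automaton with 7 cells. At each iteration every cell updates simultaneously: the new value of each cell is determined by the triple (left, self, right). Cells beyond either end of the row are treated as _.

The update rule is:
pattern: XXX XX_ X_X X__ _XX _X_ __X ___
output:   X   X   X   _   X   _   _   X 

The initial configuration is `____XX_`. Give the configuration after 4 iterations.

XXX_XX_
XXXXXX_
XXXXXX_  (fixed point — unchanged through iteration 4)

XXXXXX_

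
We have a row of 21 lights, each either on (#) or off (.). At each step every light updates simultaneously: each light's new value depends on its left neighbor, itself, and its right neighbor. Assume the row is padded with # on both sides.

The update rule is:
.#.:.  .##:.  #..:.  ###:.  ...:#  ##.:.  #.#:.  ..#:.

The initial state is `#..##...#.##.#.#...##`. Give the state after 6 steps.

......#..........#...
.####...########...#.
......#..........#...  (repeats step 1; period 2)
step 6: .####...########...#.

.####...########...#.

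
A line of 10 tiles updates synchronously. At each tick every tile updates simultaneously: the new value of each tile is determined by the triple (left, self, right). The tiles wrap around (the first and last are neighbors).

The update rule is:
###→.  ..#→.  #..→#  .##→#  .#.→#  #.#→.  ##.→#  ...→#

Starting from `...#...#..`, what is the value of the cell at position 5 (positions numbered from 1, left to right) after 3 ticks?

.

##.###.###
.#.#.#.#..
.#.#.#.###
position 5 holds .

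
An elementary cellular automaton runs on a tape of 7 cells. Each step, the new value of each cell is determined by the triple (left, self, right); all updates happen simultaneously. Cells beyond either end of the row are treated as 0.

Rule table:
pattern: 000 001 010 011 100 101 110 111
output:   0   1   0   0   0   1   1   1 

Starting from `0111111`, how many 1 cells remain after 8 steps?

2

1011111
0101111
1010111
0101011
1010101
0101010
1010100
0101000
count of 1: 2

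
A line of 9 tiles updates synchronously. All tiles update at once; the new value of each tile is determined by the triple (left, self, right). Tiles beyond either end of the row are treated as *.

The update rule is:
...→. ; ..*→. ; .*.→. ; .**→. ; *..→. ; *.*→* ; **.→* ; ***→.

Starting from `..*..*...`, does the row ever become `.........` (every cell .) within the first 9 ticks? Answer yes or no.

yes

.........
all cells are . at tick 1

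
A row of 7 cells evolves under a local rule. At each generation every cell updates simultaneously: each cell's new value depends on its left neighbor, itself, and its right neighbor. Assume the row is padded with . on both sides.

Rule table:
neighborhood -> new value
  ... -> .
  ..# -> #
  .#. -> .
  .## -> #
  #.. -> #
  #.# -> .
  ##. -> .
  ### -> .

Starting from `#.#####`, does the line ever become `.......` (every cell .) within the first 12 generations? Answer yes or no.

..#....
.#.#...
#...#..
.#.#.#.
#.....#
.#...#.
#.#.#.#
.......
all cells are . at generation 8

yes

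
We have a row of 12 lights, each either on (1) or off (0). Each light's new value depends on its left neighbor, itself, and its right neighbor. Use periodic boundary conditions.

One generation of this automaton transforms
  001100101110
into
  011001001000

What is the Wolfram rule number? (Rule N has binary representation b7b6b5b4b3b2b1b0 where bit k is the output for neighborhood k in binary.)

position 9: 111 → 0  (bit 7 = 0)
position 3: 110 → 0  (bit 6 = 0)
position 7: 101 → 0  (bit 5 = 0)
position 4: 100 → 0  (bit 4 = 0)
position 2: 011 → 1  (bit 3 = 1)
position 6: 010 → 0  (bit 2 = 0)
position 1: 001 → 1  (bit 1 = 1)
position 0: 000 → 0  (bit 0 = 0)
bits b7..b0 = 00001010 = 10

10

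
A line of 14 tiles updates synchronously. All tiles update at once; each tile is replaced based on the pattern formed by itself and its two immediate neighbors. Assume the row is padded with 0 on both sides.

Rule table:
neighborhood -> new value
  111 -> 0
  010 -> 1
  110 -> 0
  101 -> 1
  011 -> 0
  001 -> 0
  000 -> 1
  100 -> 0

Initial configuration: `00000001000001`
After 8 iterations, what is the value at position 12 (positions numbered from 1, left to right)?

0

11111101011101
00000011100011
11111000001000
00000011101011
11111000011100
00000011000001
11111000011101
00000011000011
position 12 holds 0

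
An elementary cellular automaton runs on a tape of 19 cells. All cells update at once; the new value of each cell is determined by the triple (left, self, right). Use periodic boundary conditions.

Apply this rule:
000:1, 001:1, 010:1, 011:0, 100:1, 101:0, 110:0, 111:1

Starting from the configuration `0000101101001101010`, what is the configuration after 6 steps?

1011100000100011111

1111100001110001011
1111011110101111001
1110001100100110110
0101110011111000000
1100101101110111111
1011100000100011111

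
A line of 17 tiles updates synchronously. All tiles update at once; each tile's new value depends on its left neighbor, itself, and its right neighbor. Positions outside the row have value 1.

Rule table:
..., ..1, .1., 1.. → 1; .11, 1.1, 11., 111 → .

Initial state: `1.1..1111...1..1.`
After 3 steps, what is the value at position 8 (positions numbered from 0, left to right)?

..111....1111111.
11...1111........
..111....11111111
position 8 holds .

.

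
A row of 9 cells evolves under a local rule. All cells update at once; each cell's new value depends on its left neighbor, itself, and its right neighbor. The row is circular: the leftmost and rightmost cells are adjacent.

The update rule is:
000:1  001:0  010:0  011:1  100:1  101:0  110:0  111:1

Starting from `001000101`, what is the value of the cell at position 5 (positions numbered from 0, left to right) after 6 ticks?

100110000
010101110
000001101
111101000
111000110
110110100
position 5 holds 0

0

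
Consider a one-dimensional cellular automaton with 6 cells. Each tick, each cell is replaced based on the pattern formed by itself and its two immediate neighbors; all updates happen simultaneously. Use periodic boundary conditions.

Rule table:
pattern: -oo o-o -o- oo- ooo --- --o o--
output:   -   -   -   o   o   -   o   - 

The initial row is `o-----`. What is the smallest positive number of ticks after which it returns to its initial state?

6

-----o
----o-
---o--
--o---
-o----
o-----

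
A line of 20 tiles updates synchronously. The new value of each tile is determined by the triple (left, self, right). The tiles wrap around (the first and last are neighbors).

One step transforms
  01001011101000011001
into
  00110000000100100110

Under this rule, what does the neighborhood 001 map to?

At position 3 the neighborhood is 001; the next row has 1 there.

1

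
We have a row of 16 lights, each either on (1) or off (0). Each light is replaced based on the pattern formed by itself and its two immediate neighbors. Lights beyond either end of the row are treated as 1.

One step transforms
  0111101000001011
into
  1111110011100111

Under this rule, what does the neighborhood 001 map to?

0

At position 11 the neighborhood is 001; the next row has 0 there.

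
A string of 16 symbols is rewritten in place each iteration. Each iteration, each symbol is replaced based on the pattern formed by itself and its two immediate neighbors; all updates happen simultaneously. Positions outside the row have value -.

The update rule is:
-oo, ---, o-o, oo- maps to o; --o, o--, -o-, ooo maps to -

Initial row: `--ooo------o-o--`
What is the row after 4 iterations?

o--oo-o-oo-o---o

iteration 1: o-o-o-oooo--o--o
iteration 2: -o-o-oo--o------
iteration 3: --o-ooo----ooooo
iteration 4: o--oo-o-oo-o---o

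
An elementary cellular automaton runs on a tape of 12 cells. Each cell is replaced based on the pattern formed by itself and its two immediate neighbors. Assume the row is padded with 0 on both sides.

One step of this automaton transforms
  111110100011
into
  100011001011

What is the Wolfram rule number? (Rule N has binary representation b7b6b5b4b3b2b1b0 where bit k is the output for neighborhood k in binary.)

position 1: 111 → 0  (bit 7 = 0)
position 4: 110 → 1  (bit 6 = 1)
position 5: 101 → 1  (bit 5 = 1)
position 7: 100 → 0  (bit 4 = 0)
position 0: 011 → 1  (bit 3 = 1)
position 6: 010 → 0  (bit 2 = 0)
position 9: 001 → 0  (bit 1 = 0)
position 8: 000 → 1  (bit 0 = 1)
bits b7..b0 = 01101001 = 105

105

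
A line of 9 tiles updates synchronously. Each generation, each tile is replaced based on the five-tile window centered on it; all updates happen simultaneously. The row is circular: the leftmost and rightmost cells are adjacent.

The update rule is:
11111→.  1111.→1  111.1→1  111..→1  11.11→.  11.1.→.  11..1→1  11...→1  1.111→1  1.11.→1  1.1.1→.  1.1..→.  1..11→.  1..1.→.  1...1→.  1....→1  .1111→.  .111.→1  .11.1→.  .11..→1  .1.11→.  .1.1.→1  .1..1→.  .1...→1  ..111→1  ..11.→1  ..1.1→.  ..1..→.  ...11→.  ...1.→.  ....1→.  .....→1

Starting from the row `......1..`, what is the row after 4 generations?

..1.111..

1111...11
..111..1.
..1111..1
..1.111..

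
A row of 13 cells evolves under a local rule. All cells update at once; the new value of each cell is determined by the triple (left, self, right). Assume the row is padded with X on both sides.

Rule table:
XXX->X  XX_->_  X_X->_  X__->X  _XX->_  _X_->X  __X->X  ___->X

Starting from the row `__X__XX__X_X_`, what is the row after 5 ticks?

XXXXX__XXX_X_
XXXX_XX_X__X_
XXX_____XXXX_
XX_XXXXX_XX__
X___XXX____XX

X___XXX____XX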